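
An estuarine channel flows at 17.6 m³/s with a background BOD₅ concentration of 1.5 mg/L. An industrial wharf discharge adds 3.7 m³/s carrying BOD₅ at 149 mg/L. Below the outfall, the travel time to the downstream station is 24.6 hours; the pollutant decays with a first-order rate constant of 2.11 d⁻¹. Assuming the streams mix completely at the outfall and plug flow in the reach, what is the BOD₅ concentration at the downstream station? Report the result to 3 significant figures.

Mass balance: C = (17.60·1.500 + 3.700·149.0) / 21.30 = 577.7/21.30 = 27.12 mg/L.
First-order decay: C = 27.12·exp(−k·t) = 27.12·0.1150 = 3.119 mg/L.

3.12 mg/L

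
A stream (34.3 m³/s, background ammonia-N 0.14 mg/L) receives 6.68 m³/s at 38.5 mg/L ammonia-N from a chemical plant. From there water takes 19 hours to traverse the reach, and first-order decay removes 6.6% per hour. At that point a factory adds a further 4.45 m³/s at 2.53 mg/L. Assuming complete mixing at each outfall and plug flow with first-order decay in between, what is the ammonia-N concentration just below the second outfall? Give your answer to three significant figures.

Mass balance: C = (34.30·0.1400 + 6.680·38.50) / 40.98 = 262.0/40.98 = 6.393 mg/L; combined flow 40.98 m³/s.
6.6%/h lost → k = −ln(1 − 0.066) = 0.06828 h⁻¹.
Applying C = C₀e^(−kt): 6.393 × 0.2733 = 1.747 mg/L.
At the second outfall, C = (40.98·1.747 + 4.450·2.530) / (40.98 + 4.450) = 1.824 mg/L.

1.82 mg/L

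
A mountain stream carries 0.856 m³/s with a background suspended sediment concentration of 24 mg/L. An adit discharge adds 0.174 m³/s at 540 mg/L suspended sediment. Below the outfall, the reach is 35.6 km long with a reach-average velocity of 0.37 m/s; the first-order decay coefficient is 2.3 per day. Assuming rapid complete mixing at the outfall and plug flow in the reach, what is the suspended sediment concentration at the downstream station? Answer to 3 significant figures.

After mixing, C = (0.8560·24.00 + 0.1740·540.0) / 1.030 = 114.5/1.030 = 111.2 mg/L.
Travel time t = 35.6·1000 / 0.37 = 96220 s = 26.73 h.
First-order decay: C = 111.2·exp(−k·t) = 111.2·0.07720 = 8.583 mg/L.

8.58 mg/L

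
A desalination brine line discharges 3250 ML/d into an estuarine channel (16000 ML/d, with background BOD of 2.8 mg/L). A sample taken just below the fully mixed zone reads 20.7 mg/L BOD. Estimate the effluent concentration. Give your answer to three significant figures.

Mass balance: 16000·2.800 + 3250·Cₑ = 19250·20.70
→ Cₑ = (19250·20.70 − 16000·2.800) / 3250 = 108.8 mg/L.

109 mg/L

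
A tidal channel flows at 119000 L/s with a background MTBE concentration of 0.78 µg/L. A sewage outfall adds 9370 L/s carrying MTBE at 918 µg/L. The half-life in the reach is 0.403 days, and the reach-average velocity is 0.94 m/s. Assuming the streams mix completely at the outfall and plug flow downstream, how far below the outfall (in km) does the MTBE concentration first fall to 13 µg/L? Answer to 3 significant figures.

Mixed concentration C = ΣQC/ΣQ = (119000·0.7800 + 9370·918.0) / 128400 = 8694000/128400 = 67.73 µg/L.
Half-life 0.403 d → k = ln 2 / 0.403 = 1.720 d⁻¹.
Set 67.73·exp(−k·t) = 13 → t = ln(67.73/13)/k = 82910 s = 23.03 h.
Distance = v·t = 0.94·82910 = 77940 m = 77.94 km.

77.9 km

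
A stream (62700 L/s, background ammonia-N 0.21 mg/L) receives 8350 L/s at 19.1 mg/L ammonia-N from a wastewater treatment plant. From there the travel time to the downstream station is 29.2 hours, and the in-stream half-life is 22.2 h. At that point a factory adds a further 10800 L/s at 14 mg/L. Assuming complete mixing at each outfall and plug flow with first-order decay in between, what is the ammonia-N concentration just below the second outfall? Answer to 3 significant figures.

After mixing, C = (62700·0.2100 + 8350·19.10) / 71050 = 172700/71050 = 2.430 mg/L; combined flow 71050 L/s.
Half-life 22.2 h → k = ln 2 / 22.2 = 0.03122 h⁻¹ = 0.7493 d⁻¹.
First-order decay: C = 2.430·exp(−k·t) = 2.430·0.4018 = 0.9765 mg/L.
At the second outfall, C = (71050·0.9765 + 10800·14.00) / (71050 + 10800) = 2.695 mg/L.

2.69 mg/L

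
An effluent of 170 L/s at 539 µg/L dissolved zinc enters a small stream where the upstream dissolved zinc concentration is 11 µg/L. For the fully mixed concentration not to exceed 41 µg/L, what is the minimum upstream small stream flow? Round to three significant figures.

2820 L/s

Set C_mix = 41: (Q·11.00 + 170.0·539.0) / (Q + 170.0) = 41
→ Q = 170.0·(539.0 − 41)/(41 − 11.00) = 2822 L/s.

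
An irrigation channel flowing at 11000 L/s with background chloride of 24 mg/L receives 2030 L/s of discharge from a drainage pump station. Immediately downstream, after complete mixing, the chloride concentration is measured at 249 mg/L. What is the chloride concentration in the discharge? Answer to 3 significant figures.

1470 mg/L

Mass balance: 11000·24.00 + 2030·Cₑ = 13030·249.0
→ Cₑ = (13030·249.0 − 11000·24.00) / 2030 = 1468 mg/L.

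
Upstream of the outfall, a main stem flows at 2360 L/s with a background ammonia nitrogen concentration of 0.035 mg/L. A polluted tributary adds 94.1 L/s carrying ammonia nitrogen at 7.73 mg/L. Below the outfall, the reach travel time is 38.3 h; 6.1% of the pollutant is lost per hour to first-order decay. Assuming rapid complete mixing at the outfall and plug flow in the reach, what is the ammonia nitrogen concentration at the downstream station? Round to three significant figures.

Conservation of mass: C = (2360·0.03500 + 94.10·7.730) / 2454 = 810.0/2454 = 0.3301 mg/L.
6.1%/h lost → k = −ln(1 − 0.061) = 0.06294 h⁻¹.
After decay, C = 0.3301 × e^(−kt) = 0.3301 × 0.08976 = 0.02963 mg/L.

0.0296 mg/L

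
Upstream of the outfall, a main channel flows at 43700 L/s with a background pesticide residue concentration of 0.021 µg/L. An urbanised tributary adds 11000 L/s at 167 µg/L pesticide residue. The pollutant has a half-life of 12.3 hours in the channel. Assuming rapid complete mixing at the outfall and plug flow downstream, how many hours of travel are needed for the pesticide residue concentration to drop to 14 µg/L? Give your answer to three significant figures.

Conservation of mass: C = (43700·0.02100 + 11000·167.0) / 54700 = 1838000/54700 = 33.60 µg/L.
Half-life 12.3 h → k = ln 2 / 12.3 = 0.05635 h⁻¹ = 1.352 d⁻¹.
33.60·exp(−k·t) = 14 → t = ln(33.60/14)/k = 55930 s = 15.54 h.

15.5 h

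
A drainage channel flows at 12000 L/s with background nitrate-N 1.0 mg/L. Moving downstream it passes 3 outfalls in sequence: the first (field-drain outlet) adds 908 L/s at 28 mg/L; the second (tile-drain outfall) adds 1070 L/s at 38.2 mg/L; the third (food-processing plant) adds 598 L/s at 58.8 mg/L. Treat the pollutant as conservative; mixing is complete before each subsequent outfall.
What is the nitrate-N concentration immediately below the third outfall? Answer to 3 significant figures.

Outfall 1: combined Q = 12910 L/s; C = (12000·1.000 + 908.0·28.00)/12910 = 2.899 mg/L.
Outfall 2: combined Q = 13980 L/s; C = (12910·2.899 + 1070·38.20)/13980 = 5.602 mg/L.
Outfall 3: combined Q = 14580 L/s; C = (13980·5.602 + 598.0·58.80)/14580 = 7.784 mg/L.

7.78 mg/L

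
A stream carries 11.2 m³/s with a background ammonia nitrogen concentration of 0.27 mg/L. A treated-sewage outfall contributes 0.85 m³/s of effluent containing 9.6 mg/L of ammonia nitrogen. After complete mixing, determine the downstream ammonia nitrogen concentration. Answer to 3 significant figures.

Flow-weighted average: C = (11.20·0.2700 + 0.8500·9.600) / 12.05 = 11.18/12.05 = 0.9281 mg/L.

0.928 mg/L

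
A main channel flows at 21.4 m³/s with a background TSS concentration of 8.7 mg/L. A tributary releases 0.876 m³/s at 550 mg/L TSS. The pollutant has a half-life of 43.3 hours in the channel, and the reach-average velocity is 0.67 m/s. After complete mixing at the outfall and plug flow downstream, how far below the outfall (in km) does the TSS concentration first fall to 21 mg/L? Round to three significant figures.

53.7 km

After mixing, C = (21.40·8.700 + 0.8760·550.0) / 22.28 = 668.0/22.28 = 29.99 mg/L.
Half-life 43.3 h → k = ln 2 / 43.3 = 0.01601 h⁻¹ = 0.3842 d⁻¹.
Set 29.99·exp(−k·t) = 21 → t = ln(29.99/21)/k = 80110 s = 22.25 h.
Distance = v·t = 0.67·80110 = 53670 m = 53.67 km.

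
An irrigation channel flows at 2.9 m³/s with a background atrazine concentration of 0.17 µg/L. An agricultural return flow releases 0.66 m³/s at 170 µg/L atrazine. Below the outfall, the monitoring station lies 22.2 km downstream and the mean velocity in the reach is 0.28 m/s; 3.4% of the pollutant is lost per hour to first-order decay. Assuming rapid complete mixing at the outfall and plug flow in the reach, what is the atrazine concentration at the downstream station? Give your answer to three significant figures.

14.8 µg/L

Mass balance: C = (2.900·0.1700 + 0.6600·170.0) / 3.560 = 112.7/3.560 = 31.66 µg/L.
Travel time t = 22.2·1000 / 0.28 = 79290 s = 22.02 h.
3.4%/h lost → k = −ln(1 − 0.034) = 0.03459 h⁻¹.
Applying C = C₀e^(−kt): 31.66 × 0.4668 = 14.78 µg/L.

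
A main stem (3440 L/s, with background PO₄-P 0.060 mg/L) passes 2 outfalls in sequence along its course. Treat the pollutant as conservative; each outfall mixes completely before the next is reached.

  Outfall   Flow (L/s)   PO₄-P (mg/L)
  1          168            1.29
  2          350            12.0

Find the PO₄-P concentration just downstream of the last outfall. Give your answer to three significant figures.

1.17 mg/L

Outfall 1: combined Q = 3608 L/s; C = (3440·0.06000 + 168.0·1.290)/3608 = 0.1173 mg/L.
Outfall 2: combined Q = 3958 L/s; C = (3608·0.1173 + 350.0·12.00)/3958 = 1.168 mg/L.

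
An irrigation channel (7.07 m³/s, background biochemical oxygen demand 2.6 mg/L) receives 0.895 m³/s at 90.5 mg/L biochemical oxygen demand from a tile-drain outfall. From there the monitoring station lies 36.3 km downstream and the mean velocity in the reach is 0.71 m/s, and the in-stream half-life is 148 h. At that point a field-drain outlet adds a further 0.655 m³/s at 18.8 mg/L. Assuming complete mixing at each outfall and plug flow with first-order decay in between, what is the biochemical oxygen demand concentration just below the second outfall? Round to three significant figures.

12.2 mg/L

Mixed concentration C = ΣQC/ΣQ = (7.070·2.600 + 0.8950·90.50) / 7.965 = 99.38/7.965 = 12.48 mg/L; combined flow 7.965 m³/s.
Travel time t = 36.3·1000 / 0.71 = 51130 s = 14.20 h.
Half-life 148 h → k = ln 2 / 148 = 0.004683 h⁻¹ = 0.1124 d⁻¹.
Decay over the reach: 12.48·exp(−kt) = 12.48·0.9357 = 11.67 mg/L.
At the second outfall, C = (7.965·11.67 + 0.6550·18.80) / (7.965 + 0.6550) = 12.22 mg/L.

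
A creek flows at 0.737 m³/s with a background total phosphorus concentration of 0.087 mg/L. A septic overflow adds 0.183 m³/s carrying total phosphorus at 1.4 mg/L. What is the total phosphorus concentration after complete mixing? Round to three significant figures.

0.348 mg/L

Conservation of mass: C = (0.7370·0.08700 + 0.1830·1.400) / 0.9200 = 0.3203/0.9200 = 0.3482 mg/L.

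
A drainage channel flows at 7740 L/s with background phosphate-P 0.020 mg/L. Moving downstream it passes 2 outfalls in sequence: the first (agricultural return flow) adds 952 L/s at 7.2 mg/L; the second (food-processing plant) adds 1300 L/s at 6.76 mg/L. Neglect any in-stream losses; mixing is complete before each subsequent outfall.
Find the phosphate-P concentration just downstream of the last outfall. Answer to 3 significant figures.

1.58 mg/L

Below outfall 1: Q → 8692 L/s, C = (7740·0.02000 + 952.0·7.200)/8692 = 0.8064 mg/L.
Below outfall 2: Q → 9992 L/s, C = (8692·0.8064 + 1300·6.760)/9992 = 1.581 mg/L.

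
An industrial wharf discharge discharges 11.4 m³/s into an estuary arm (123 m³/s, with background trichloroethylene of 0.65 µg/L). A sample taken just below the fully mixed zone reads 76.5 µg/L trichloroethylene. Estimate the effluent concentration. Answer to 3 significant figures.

895 µg/L

Mass balance: 123.0·0.6500 + 11.40·Cₑ = 134.4·76.50
→ Cₑ = (134.4·76.50 − 123.0·0.6500) / 11.40 = 894.9 µg/L.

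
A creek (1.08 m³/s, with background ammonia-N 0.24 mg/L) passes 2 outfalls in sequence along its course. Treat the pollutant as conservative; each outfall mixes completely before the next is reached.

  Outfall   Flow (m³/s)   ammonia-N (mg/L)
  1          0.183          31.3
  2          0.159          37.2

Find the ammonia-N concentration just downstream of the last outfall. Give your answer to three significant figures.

Outfall 1: combined Q = 1.263 m³/s; C = (1.080·0.2400 + 0.1830·31.30)/1.263 = 4.740 mg/L.
Outfall 2: combined Q = 1.422 m³/s; C = (1.263·4.740 + 0.1590·37.20)/1.422 = 8.370 mg/L.

8.37 mg/L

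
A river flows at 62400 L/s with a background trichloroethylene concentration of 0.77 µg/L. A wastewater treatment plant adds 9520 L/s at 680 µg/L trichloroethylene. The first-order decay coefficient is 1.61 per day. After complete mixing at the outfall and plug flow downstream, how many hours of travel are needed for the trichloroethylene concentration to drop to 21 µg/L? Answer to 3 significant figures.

21.8 h

Mixed concentration C = ΣQC/ΣQ = (62400·0.7700 + 9520·680.0) / 71920 = 6522000/71920 = 90.68 µg/L.
90.68·exp(−k·t) = 21 → t = ln(90.68/21)/k = 78500 s = 21.81 h.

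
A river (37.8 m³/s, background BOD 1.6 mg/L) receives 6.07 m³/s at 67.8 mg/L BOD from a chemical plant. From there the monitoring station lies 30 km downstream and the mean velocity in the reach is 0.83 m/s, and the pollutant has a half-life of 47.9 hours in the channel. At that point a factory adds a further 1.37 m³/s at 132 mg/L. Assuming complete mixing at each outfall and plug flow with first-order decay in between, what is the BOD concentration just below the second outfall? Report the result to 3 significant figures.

13.0 mg/L

Conservation of mass: C = (37.80·1.600 + 6.070·67.80) / 43.87 = 472.0/43.87 = 10.76 mg/L; combined flow 43.87 m³/s.
Travel time t = 30·1000 / 0.83 = 36140 s = 10.04 h.
Half-life 47.9 h → k = ln 2 / 47.9 = 0.01447 h⁻¹ = 0.3473 d⁻¹.
Applying C = C₀e^(−kt): 10.76 × 0.8648 = 9.305 mg/L.
Second outfall: C = (43.87·9.305 + 1.370·132.0)/45.24 = 13.02 mg/L.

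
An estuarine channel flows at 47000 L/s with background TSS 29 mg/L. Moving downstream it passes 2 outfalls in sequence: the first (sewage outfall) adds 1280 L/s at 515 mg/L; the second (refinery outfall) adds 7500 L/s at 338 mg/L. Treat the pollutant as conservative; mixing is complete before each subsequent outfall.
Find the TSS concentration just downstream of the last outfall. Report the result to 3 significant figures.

Outfall 1: combined Q = 48280 L/s; C = (47000·29.00 + 1280·515.0)/48280 = 41.88 mg/L.
Outfall 2: combined Q = 55780 L/s; C = (48280·41.88 + 7500·338.0)/55780 = 81.70 mg/L.

81.7 mg/L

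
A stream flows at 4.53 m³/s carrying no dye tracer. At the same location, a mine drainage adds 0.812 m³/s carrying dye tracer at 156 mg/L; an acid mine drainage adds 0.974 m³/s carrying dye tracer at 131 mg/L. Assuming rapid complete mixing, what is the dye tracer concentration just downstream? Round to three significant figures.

40.3 mg/L

Mass balance: C = (4.530·0 + 0.8120·156.0 + 0.9740·131.0) / 6.316 = 254.3/6.316 = 40.26 mg/L.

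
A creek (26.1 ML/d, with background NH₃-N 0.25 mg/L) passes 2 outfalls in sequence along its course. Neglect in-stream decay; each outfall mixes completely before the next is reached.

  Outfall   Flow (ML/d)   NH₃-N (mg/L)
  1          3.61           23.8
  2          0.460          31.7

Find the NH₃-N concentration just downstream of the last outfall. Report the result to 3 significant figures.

After outfall 1: Q = 26.10 + 3.610 = 29.71 ML/d; C = (26.10·0.2500 + 3.610·23.80)/29.71 = 3.112 mg/L.
After outfall 2: Q = 29.71 + 0.4600 = 30.17 ML/d; C = (29.71·3.112 + 0.4600·31.70)/30.17 = 3.547 mg/L.

3.55 mg/L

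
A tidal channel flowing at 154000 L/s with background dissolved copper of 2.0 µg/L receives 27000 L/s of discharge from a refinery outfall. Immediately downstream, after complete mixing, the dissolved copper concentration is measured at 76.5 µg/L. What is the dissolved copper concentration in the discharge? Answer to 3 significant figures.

Mass balance: 154000·2.000 + 27000·Cₑ = 181000·76.50
→ Cₑ = (181000·76.50 − 154000·2.000) / 27000 = 501.4 µg/L.

501 µg/L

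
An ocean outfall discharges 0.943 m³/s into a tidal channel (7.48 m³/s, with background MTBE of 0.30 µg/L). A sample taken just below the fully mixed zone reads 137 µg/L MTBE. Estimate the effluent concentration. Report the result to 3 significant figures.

1220 µg/L

Mass balance: 7.480·0.3000 + 0.9430·Cₑ = 8.423·137.0
→ Cₑ = (8.423·137.0 − 7.480·0.3000) / 0.9430 = 1221 µg/L.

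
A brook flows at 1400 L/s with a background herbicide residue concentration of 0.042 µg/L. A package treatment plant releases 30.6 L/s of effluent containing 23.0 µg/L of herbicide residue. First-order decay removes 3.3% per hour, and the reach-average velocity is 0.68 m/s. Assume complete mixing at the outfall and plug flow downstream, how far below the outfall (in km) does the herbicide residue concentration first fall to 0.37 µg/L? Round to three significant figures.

Mass balance: C = (1400·0.04200 + 30.60·23.00) / 1431 = 762.6/1431 = 0.5331 µg/L.
3.3%/h lost → k = −ln(1 − 0.033) = 0.03356 h⁻¹.
Set 0.5331·exp(−k·t) = 0.37 → t = ln(0.5331/0.37)/k = 39170 s = 10.88 h.
Distance = v·t = 0.68·39170 = 26640 m = 26.64 km.

26.6 km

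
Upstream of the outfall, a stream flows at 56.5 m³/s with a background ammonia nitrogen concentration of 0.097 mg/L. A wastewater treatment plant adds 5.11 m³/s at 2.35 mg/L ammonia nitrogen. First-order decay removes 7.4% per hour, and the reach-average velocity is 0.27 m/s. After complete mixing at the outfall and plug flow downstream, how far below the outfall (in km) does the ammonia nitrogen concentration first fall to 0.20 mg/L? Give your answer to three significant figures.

4.43 km

After mixing, C = (56.50·0.09700 + 5.110·2.350) / 61.61 = 17.49/61.61 = 0.2839 mg/L.
7.4%/h lost → k = −ln(1 − 0.074) = 0.07688 h⁻¹.
Set 0.2839·exp(−k·t) = 0.20 → t = ln(0.2839/0.20)/k = 16400 s = 4.555 h.
Distance = v·t = 0.27·16400 = 4427 m = 4.427 km.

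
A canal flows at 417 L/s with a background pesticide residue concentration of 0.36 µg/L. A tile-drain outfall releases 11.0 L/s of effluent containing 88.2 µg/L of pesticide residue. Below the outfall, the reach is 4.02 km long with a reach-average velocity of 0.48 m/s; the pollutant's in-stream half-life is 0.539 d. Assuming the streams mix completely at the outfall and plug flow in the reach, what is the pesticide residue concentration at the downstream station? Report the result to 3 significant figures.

2.31 µg/L

Mass balance: C = (417.0·0.3600 + 11.00·88.20) / 428.0 = 1120/428.0 = 2.618 µg/L.
Travel time t = 4.02·1000 / 0.48 = 8375 s = 2.326 h.
Half-life 0.539 d → k = ln 2 / 0.539 = 1.286 d⁻¹.
Decay over the reach: 2.618·exp(−kt) = 2.618·0.8828 = 2.311 µg/L.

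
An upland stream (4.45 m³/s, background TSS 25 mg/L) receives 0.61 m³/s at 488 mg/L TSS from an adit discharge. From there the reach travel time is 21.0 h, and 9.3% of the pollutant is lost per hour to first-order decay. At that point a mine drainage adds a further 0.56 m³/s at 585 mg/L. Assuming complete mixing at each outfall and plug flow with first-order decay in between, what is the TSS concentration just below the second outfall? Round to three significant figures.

67.7 mg/L

Mixed concentration C = ΣQC/ΣQ = (4.450·25.00 + 0.6100·488.0) / 5.060 = 408.9/5.060 = 80.82 mg/L; combined flow 5.060 m³/s.
9.3%/h lost → k = −ln(1 − 0.093) = 0.09761 h⁻¹.
First-order decay: C = 80.82·exp(−k·t) = 80.82·0.1288 = 10.41 mg/L.
At the second outfall, C = (5.060·10.41 + 0.5600·585.0) / (5.060 + 0.5600) = 67.66 mg/L.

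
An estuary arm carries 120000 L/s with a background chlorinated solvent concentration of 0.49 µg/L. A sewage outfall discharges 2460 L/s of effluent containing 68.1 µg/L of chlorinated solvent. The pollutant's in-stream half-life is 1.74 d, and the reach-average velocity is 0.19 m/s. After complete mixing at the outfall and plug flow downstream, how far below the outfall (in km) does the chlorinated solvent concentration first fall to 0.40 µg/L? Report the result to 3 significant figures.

After mixing, C = (120000·0.4900 + 2460·68.10) / 122500 = 226300/122500 = 1.848 µg/L.
Half-life 1.74 d → k = ln 2 / 1.74 = 0.3984 d⁻¹.
Set 1.848·exp(−k·t) = 0.40 → t = ln(1.848/0.40)/k = 331900 s = 92.21 h.
Distance = v·t = 0.19·331900 = 63070 m = 63.07 km.

63.1 km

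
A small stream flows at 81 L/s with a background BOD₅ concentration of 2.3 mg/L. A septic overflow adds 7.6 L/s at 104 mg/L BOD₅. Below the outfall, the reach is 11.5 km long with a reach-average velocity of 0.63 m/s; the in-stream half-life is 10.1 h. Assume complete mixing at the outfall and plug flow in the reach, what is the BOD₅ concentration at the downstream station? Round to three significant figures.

Mixed concentration C = ΣQC/ΣQ = (81.00·2.300 + 7.600·104.0) / 88.60 = 976.7/88.60 = 11.02 mg/L.
Travel time t = 11.5·1000 / 0.63 = 18250 s = 5.071 h.
Half-life 10.1 h → k = ln 2 / 10.1 = 0.06863 h⁻¹ = 1.647 d⁻¹.
Decay over the reach: 11.02·exp(−kt) = 11.02·0.7061 = 7.784 mg/L.

7.78 mg/L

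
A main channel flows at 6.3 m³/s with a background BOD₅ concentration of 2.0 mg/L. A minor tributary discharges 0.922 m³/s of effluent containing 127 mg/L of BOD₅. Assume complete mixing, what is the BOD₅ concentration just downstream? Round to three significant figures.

Mixed concentration C = ΣQC/ΣQ = (6.300·2.000 + 0.9220·127.0) / 7.222 = 129.7/7.222 = 17.96 mg/L.

18.0 mg/L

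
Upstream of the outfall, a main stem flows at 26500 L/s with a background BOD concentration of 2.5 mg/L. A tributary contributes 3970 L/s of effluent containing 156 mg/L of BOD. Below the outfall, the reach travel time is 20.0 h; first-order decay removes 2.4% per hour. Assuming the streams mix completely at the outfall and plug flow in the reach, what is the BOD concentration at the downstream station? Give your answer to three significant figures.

13.8 mg/L

Mixed concentration C = ΣQC/ΣQ = (26500·2.500 + 3970·156.0) / 30470 = 685600/30470 = 22.50 mg/L.
2.4%/h lost → k = −ln(1 − 0.024) = 0.02429 h⁻¹.
After decay, C = 22.50 × e^(−kt) = 22.50 × 0.6152 = 13.84 mg/L.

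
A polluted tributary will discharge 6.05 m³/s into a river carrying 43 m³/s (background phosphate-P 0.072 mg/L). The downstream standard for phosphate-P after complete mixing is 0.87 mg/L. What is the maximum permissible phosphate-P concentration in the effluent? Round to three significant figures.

6.54 mg/L

At the limit, (Qr·Cr + Qe·Cₑ)/(Qr + Qe) = 0.87:
Cₑ = (49.05·0.87 − 43.00·0.07200) / 6.050 = 6.542 mg/L.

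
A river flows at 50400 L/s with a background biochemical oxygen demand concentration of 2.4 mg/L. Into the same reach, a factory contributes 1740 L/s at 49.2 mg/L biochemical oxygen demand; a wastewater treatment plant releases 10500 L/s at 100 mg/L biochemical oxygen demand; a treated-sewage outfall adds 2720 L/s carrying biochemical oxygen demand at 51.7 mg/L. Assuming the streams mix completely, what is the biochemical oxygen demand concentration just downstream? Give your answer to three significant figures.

21.4 mg/L

Mass balance: C = (50400·2.400 + 1740·49.20 + 10500·100.0 + 2720·51.70) / 65360 = 1397000/65360 = 21.38 mg/L.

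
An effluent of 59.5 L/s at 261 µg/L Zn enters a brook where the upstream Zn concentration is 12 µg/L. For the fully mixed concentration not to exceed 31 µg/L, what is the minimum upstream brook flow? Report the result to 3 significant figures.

720 L/s

Set C_mix = 31: (Q·12.00 + 59.50·261.0) / (Q + 59.50) = 31
→ Q = 59.50·(261.0 − 31)/(31 − 12.00) = 720.3 L/s.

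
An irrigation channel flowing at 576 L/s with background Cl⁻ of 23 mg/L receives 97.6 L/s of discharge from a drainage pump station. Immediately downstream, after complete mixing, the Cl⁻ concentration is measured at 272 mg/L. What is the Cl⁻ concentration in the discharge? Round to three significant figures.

Mass balance: 576.0·23.00 + 97.60·Cₑ = 673.6·272.0
→ Cₑ = (673.6·272.0 − 576.0·23.00) / 97.60 = 1742 mg/L.

1740 mg/L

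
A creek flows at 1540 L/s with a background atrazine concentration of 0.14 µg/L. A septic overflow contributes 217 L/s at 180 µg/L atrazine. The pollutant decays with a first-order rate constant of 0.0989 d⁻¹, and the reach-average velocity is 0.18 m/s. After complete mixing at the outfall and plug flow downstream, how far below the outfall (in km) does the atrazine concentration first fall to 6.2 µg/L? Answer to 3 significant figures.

202 km

Mixed concentration C = ΣQC/ΣQ = (1540·0.1400 + 217.0·180.0) / 1757 = 39280/1757 = 22.35 µg/L.
Set 22.35·exp(−k·t) = 6.2 → t = ln(22.35/6.2)/k = 1120000 s = 311.2 h.
Distance = v·t = 0.18·1120000 = 201700 m = 201.7 km.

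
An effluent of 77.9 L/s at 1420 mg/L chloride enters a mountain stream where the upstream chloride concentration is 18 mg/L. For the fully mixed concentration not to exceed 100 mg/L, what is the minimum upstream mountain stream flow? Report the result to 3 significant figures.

1250 L/s

Set C_mix = 100: (Q·18.00 + 77.90·1420) / (Q + 77.90) = 100
→ Q = 77.90·(1420 − 100)/(100 − 18.00) = 1254 L/s.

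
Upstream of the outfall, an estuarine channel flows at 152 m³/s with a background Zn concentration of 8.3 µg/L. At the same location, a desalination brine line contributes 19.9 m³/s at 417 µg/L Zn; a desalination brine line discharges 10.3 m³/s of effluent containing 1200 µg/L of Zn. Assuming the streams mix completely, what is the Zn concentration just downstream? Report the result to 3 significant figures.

Mixed concentration C = ΣQC/ΣQ = (152.0·8.300 + 19.90·417.0 + 10.30·1200) / 182.2 = 21920/182.2 = 120.3 µg/L.

120 µg/L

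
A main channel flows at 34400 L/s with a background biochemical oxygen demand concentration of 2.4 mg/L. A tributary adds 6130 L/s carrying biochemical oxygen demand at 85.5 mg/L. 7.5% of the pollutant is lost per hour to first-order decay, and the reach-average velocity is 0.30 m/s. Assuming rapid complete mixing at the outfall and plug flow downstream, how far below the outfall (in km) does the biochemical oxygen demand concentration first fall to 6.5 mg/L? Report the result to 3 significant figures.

11.6 km

Flow-weighted average: C = (34400·2.400 + 6130·85.50) / 40530 = 606700/40530 = 14.97 mg/L.
7.5%/h lost → k = −ln(1 − 0.075) = 0.07796 h⁻¹.
Set 14.97·exp(−k·t) = 6.5 → t = ln(14.97/6.5)/k = 38520 s = 10.70 h.
Distance = v·t = 0.30·38520 = 11560 m = 11.56 km.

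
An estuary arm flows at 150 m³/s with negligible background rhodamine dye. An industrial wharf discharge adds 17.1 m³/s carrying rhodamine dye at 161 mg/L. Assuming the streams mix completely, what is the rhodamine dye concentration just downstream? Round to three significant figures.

16.5 mg/L

Flow-weighted average: C = (150.0·0 + 17.10·161.0) / 167.1 = 2753/167.1 = 16.48 mg/L.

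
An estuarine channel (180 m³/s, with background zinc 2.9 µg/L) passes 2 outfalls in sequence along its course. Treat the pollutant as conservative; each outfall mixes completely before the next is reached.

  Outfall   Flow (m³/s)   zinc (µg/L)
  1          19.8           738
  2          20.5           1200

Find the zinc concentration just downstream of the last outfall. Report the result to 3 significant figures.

180 µg/L

After outfall 1: Q = 180.0 + 19.80 = 199.8 m³/s; C = (180.0·2.900 + 19.80·738.0)/199.8 = 75.75 µg/L.
After outfall 2: Q = 199.8 + 20.50 = 220.3 m³/s; C = (199.8·75.75 + 20.50·1200)/220.3 = 180.4 µg/L.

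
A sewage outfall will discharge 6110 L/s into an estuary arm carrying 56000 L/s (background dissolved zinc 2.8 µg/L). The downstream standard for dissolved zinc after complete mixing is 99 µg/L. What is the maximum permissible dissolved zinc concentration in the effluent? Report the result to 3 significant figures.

981 µg/L

At the limit, (Qr·Cr + Qe·Cₑ)/(Qr + Qe) = 99:
Cₑ = (62110·99 − 56000·2.800) / 6110 = 980.7 µg/L.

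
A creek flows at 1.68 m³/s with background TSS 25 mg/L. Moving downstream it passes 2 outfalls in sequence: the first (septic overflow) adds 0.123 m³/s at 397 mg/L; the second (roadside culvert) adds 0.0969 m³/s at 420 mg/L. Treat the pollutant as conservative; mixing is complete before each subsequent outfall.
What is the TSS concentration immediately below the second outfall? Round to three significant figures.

69.2 mg/L

After outfall 1: Q = 1.680 + 0.1230 = 1.803 m³/s; C = (1.680·25.00 + 0.1230·397.0)/1.803 = 50.38 mg/L.
After outfall 2: Q = 1.803 + 0.09690 = 1.900 m³/s; C = (1.803·50.38 + 0.09690·420.0)/1.900 = 69.23 mg/L.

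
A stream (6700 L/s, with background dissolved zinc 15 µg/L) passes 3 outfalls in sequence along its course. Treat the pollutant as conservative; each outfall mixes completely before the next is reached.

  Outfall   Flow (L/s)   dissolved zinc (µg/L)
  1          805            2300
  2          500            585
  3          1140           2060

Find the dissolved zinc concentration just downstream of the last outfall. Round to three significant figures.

After outfall 1: Q = 6700 + 805.0 = 7505 L/s; C = (6700·15.00 + 805.0·2300)/7505 = 260.1 µg/L.
After outfall 2: Q = 7505 + 500.0 = 8005 L/s; C = (7505·260.1 + 500.0·585.0)/8005 = 280.4 µg/L.
After outfall 3: Q = 8005 + 1140 = 9145 L/s; C = (8005·280.4 + 1140·2060)/9145 = 502.2 µg/L.

502 µg/L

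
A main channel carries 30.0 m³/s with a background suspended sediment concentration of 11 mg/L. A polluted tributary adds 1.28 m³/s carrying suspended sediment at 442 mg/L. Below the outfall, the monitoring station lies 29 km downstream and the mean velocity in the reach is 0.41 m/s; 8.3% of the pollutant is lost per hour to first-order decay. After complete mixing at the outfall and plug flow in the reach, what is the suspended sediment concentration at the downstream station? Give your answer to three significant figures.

Flow-weighted average: C = (30.00·11.00 + 1.280·442.0) / 31.28 = 895.8/31.28 = 28.64 mg/L.
Travel time t = 29·1000 / 0.41 = 70730 s = 19.65 h.
8.3%/h lost → k = −ln(1 − 0.083) = 0.08665 h⁻¹.
After decay, C = 28.64 × e^(−kt) = 28.64 × 0.1822 = 5.219 mg/L.

5.22 mg/L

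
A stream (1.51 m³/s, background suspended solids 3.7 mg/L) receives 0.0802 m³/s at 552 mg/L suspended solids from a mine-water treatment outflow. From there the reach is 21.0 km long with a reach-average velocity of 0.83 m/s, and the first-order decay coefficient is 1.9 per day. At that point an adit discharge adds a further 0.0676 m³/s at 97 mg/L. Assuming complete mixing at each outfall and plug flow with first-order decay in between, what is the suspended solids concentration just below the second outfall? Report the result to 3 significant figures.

Flow-weighted average: C = (1.510·3.700 + 0.08020·552.0) / 1.590 = 49.86/1.590 = 31.35 mg/L; combined flow 1.590 m³/s.
Travel time t = 21.0·1000 / 0.83 = 25300 s = 7.028 h.
First-order decay: C = 31.35·exp(−k·t) = 31.35·0.5733 = 17.97 mg/L.
At the second outfall, C = (1.590·17.97 + 0.06760·97.00) / (1.590 + 0.06760) = 21.20 mg/L.

21.2 mg/L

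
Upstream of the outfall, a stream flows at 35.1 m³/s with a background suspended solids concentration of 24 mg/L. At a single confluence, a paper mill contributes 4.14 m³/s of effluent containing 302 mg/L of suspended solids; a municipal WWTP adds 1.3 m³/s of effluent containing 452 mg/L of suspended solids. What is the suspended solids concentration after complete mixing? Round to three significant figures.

Conservation of mass: C = (35.10·24.00 + 4.140·302.0 + 1.300·452.0) / 40.54 = 2680/40.54 = 66.11 mg/L.

66.1 mg/L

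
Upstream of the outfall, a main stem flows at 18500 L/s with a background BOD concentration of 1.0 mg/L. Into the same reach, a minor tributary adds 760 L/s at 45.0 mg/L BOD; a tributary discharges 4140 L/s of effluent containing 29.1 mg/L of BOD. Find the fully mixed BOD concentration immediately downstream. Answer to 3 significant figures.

Mixed concentration C = ΣQC/ΣQ = (18500·1.000 + 760.0·45.00 + 4140·29.10) / 23400 = 173200/23400 = 7.401 mg/L.

7.40 mg/L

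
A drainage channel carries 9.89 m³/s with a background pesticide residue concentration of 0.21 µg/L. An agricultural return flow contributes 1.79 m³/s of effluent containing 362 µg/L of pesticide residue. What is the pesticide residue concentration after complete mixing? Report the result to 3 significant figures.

Mass balance: C = (9.890·0.2100 + 1.790·362.0) / 11.68 = 650.1/11.68 = 55.66 µg/L.

55.7 µg/L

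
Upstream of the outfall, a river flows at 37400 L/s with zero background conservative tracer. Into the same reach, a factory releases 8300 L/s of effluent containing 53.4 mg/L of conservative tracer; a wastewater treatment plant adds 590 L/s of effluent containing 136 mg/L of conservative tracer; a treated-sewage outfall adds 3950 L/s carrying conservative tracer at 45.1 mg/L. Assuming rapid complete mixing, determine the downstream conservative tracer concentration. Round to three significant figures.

After mixing, C = (37400·0 + 8300·53.40 + 590.0·136.0 + 3950·45.10) / 50240 = 701600/50240 = 13.97 mg/L.

14.0 mg/L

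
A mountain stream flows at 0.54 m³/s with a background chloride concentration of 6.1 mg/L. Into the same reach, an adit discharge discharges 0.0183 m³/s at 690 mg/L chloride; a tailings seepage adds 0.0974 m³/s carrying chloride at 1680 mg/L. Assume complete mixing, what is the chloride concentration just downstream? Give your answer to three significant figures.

Flow-weighted average: C = (0.5400·6.100 + 0.01830·690.0 + 0.09740·1680) / 0.6557 = 179.6/0.6557 = 273.8 mg/L.

274 mg/L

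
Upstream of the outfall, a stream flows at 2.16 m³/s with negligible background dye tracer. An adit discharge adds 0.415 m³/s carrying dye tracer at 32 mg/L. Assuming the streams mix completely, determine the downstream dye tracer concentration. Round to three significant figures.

After mixing, C = (2.160·0 + 0.4150·32.00) / 2.575 = 13.28/2.575 = 5.157 mg/L.

5.16 mg/L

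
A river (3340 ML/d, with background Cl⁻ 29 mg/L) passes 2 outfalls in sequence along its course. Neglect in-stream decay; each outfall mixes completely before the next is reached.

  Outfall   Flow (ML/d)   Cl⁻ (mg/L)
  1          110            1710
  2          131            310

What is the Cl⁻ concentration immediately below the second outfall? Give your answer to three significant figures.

90.9 mg/L

After outfall 1: Q = 3340 + 110.0 = 3450 ML/d; C = (3340·29.00 + 110.0·1710)/3450 = 82.60 mg/L.
After outfall 2: Q = 3450 + 131.0 = 3581 ML/d; C = (3450·82.60 + 131.0·310.0)/3581 = 90.92 mg/L.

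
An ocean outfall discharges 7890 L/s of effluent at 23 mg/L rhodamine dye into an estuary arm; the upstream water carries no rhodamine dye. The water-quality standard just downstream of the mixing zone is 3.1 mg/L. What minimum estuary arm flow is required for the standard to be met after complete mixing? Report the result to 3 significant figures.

Set C_mix = 3.1: (Q·0 + 7890·23.00) / (Q + 7890) = 3.1
→ Q = 7890·(23.00 − 3.1)/(3.1 − 0) = 50650 L/s.

50600 L/s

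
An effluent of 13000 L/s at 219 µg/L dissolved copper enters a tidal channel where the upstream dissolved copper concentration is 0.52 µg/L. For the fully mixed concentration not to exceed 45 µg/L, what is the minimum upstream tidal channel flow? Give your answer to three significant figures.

Set C_mix = 45: (Q·0.5200 + 13000·219.0) / (Q + 13000) = 45
→ Q = 13000·(219.0 − 45)/(45 − 0.5200) = 50850 L/s.

50900 L/s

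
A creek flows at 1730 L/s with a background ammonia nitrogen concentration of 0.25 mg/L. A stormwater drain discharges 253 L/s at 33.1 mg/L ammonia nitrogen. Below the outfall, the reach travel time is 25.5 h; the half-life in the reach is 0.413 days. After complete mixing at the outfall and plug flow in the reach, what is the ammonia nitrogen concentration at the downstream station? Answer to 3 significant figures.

0.747 mg/L

Conservation of mass: C = (1730·0.2500 + 253.0·33.10) / 1983 = 8807/1983 = 4.441 mg/L.
Half-life 0.413 d → k = ln 2 / 0.413 = 1.678 d⁻¹.
After decay, C = 4.441 × e^(−kt) = 4.441 × 0.1681 = 0.7465 mg/L.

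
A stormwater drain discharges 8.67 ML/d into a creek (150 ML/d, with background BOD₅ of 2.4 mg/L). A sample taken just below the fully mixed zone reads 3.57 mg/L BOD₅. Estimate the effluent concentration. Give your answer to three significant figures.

Mass balance: 150.0·2.400 + 8.670·Cₑ = 158.7·3.570
→ Cₑ = (158.7·3.570 − 150.0·2.400) / 8.670 = 23.81 mg/L.

23.8 mg/L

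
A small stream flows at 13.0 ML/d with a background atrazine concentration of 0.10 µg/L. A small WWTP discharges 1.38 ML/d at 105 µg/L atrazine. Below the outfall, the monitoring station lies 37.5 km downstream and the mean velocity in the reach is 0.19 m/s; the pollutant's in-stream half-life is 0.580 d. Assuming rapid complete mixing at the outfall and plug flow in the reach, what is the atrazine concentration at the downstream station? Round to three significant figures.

After mixing, C = (13.00·0.1000 + 1.380·105.0) / 14.38 = 146.2/14.38 = 10.17 µg/L.
Travel time t = 37.5·1000 / 0.19 = 197400 s = 54.82 h.
Half-life 0.580 d → k = ln 2 / 0.580 = 1.195 d⁻¹.
After decay, C = 10.17 × e^(−kt) = 10.17 × 0.06522 = 0.6631 µg/L.

0.663 µg/L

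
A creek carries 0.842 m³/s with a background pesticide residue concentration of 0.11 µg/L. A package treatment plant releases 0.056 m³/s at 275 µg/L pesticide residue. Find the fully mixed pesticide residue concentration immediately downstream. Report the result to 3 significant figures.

Conservation of mass: C = (0.8420·0.1100 + 0.05600·275.0) / 0.8980 = 15.49/0.8980 = 17.25 µg/L.

17.3 µg/L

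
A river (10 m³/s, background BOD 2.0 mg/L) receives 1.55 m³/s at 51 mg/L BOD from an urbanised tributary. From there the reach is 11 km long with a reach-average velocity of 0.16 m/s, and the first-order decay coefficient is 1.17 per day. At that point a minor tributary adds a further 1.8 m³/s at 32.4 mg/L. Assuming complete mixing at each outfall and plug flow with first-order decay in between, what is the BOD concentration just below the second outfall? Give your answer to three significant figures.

Mixed concentration C = ΣQC/ΣQ = (10.00·2.000 + 1.550·51.00) / 11.55 = 99.05/11.55 = 8.576 mg/L; combined flow 11.55 m³/s.
Travel time t = 11·1000 / 0.16 = 68750 s = 19.10 h.
Applying C = C₀e^(−kt): 8.576 × 0.3942 = 3.380 mg/L.
At the second outfall, C = (11.55·3.380 + 1.800·32.40) / (11.55 + 1.800) = 7.293 mg/L.

7.29 mg/L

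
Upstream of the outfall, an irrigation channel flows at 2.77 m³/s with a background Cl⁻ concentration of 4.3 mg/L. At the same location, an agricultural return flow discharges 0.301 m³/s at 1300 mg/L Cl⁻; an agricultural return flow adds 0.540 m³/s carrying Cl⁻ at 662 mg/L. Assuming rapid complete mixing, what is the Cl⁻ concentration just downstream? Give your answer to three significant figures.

211 mg/L

Mixed concentration C = ΣQC/ΣQ = (2.770·4.300 + 0.3010·1300 + 0.5400·662.0) / 3.611 = 760.7/3.611 = 210.7 mg/L.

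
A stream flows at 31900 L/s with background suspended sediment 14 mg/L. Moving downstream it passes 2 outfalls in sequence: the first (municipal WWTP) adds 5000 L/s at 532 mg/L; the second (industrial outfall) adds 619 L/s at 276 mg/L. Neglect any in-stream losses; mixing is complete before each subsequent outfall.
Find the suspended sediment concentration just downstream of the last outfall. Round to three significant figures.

Outfall 1: combined Q = 36900 L/s; C = (31900·14.00 + 5000·532.0)/36900 = 84.19 mg/L.
Outfall 2: combined Q = 37520 L/s; C = (36900·84.19 + 619.0·276.0)/37520 = 87.35 mg/L.

87.4 mg/L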